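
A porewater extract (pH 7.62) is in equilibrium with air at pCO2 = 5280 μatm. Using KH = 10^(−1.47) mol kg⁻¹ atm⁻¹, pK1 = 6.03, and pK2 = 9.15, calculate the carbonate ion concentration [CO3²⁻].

[CO2*] = KH · pCO2 = 10^(−1.47) × 5280×10^-6 = 1.789×10^-4 mol/kg
α₀ = 1/(1 + K1/[H⁺] + K1K2/[H⁺]²) = 1/(1 + 10^+1.59 + 10^+0.06) = 0.02436
DIC = [CO2*]/α₀ = 1.789×10^-4 / 0.02436 = 7.345 mmol/kg
[CO3²⁻] = α₂·DIC; α₂ = 0.02797, so [CO3²⁻] = 0.02797 × 7.345 = 0.205 mmol/kg

[CO3²⁻] = 0.205 mmol/kg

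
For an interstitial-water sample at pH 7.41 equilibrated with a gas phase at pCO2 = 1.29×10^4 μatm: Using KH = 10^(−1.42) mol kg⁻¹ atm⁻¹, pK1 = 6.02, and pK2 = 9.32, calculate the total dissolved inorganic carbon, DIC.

DIC = 12.7 mmol/kg

[CO2*] = KH · pCO2 = 10^(−1.42) × 1.29×10^4×10^-6 = 4.904×10^-4 mol/kg
α₀ = 1/(1 + K1/[H⁺] + K1K2/[H⁺]²) = 1/(1 + 10^+1.39 + 10^-0.52) = 0.03869
DIC = [CO2*]/α₀ = 4.904×10^-4 / 0.03869 = 12.7 mmol/kg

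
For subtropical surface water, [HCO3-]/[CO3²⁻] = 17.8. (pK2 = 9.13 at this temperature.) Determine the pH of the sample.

From K2 = [H⁺][CO3²⁻]/[HCO3-]:  pH = pK2 − log₁₀([HCO3-]/[CO3²⁻])
log₁₀(17.8) = +1.250
pH = 9.13 − (+1.250) = 7.88

pH = 7.88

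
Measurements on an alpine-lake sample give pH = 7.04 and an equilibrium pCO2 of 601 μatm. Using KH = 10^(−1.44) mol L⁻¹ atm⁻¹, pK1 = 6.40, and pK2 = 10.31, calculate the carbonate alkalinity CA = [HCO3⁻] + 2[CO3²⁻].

CA = 0.0954 mmol/L

[CO2*] = KH · pCO2 = 10^(−1.44) × 601×10^-6 = 2.182×10^-5 mol/L
α₀ = 1/(1 + K1/[H⁺] + K1K2/[H⁺]²) = 1/(1 + 10^+0.64 + 10^-2.63) = 0.1863
DIC = [CO2*]/α₀ = 2.182×10^-5 / 0.1863 = 0.1171 mmol/L
CA = (α₁ + 2α₂)·DIC = (0.8133 + 2×0.0004367) × 0.1171 = 0.0954 mmol/L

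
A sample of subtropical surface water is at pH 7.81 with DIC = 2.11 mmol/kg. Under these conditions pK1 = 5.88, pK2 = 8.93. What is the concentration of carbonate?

[CO3²⁻] = 0.147 mmol/kg

α₂ = 1 / (1 + [H⁺]/K2 + [H⁺]²/(K1K2)) = 1 / (1 + 10^+1.12 + 10^-0.81)
   = 1 / (1 + 13.183 + 0.15488) = 1/14.337 = 0.06975
[CO3²⁻] = α₂ × DIC = 0.06975 × 2.11 = 0.147 mmol/kg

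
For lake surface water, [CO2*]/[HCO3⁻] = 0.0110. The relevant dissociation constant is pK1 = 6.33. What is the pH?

pH = 8.29

From K1 = [H⁺][HCO3⁻]/[CO2*]:  pH = pK1 − log₁₀([CO2*]/[HCO3⁻])
log₁₀(0.0110) = -1.959
pH = 6.33 − (-1.959) = 8.29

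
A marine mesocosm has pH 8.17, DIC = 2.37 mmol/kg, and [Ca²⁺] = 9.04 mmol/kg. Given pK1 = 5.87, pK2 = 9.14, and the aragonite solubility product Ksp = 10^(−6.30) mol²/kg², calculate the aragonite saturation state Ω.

Ω = 4.12

α₂ = 1 / (1 + [H⁺]/K2 + [H⁺]²/(K1K2)) = 1 / (1 + 10^+0.97 + 10^-1.33)
   = 1 / (1 + 9.3325 + 0.046774) = 1/10.379 = 0.09635
[CO3²⁻] = α₂ × DIC = 0.09635 × 2.37 = 0.2283 mmol/kg
Ksp = 10^(−6.30) = 5.012×10^-7
Ω = [Ca²⁺][CO3²⁻]/Ksp = (9.04×10^-3)(2.283×10^-4) / 5.012×10^-7 = 4.12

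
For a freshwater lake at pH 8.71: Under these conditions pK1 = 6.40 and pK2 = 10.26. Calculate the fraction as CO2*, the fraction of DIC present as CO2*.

α₀ = 1 / (1 + K1/[H⁺] + K1K2/[H⁺]²) = 1 / (1 + 10^+2.31 + 10^+0.76)
   = 1 / (1 + 204.17 + 5.7544) = 1/210.93 = 0.004741

α₀ = 0.00474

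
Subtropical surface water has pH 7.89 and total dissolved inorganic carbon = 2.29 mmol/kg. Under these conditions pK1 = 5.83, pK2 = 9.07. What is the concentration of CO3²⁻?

[CO3²⁻] = 0.141 mmol/kg

α₂ = 1 / (1 + [H⁺]/K2 + [H⁺]²/(K1K2)) = 1 / (1 + 10^+1.18 + 10^-0.88)
   = 1 / (1 + 15.136 + 0.13183) = 1/16.267 = 0.06147
[CO3²⁻] = α₂ × DIC = 0.06147 × 2.29 = 0.141 mmol/kg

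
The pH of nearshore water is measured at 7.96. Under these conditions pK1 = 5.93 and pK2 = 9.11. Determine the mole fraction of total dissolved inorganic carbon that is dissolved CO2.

α₀ = 1 / (1 + K1/[H⁺] + K1K2/[H⁺]²) = 1 / (1 + 10^+2.03 + 10^+0.88)
   = 1 / (1 + 107.15 + 7.5858) = 1/115.74 = 0.008640

α₀ = 0.00864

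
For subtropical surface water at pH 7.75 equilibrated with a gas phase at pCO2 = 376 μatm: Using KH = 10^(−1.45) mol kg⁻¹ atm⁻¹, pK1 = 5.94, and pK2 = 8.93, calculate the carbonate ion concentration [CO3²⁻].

[CO2*] = KH · pCO2 = 10^(−1.45) × 376×10^-6 = 1.334×10^-5 mol/kg
α₀ = 1/(1 + K1/[H⁺] + K1K2/[H⁺]²) = 1/(1 + 10^+1.81 + 10^+0.63) = 0.01432
DIC = [CO2*]/α₀ = 1.334×10^-5 / 0.01432 = 0.9316 mmol/kg
[CO3²⁻] = α₂·DIC; α₂ = 0.06109, so [CO3²⁻] = 0.06109 × 0.9316 = 0.0569 mmol/kg

[CO3²⁻] = 0.0569 mmol/kg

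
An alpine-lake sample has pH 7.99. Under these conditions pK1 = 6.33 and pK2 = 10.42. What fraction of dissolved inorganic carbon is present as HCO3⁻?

α₁ = 0.975

α₁ = 1 / (1 + [H⁺]/K1 + K2/[H⁺]) = 1 / (1 + 10^-1.66 + 10^-2.43)
   = 1 / (1 + 0.021878 + 0.0037154) = 1/1.0256 = 0.9750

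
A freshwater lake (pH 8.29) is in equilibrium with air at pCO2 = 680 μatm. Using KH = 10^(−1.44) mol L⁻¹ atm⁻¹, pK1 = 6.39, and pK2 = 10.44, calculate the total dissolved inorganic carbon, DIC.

[CO2*] = KH · pCO2 = 10^(−1.44) × 680×10^-6 = 2.469×10^-5 mol/L
α₀ = 1/(1 + K1/[H⁺] + K1K2/[H⁺]²) = 1/(1 + 10^+1.90 + 10^-0.25) = 0.01235
DIC = [CO2*]/α₀ = 2.469×10^-5 / 0.01235 = 2.00 mmol/L

DIC = 2.00 mmol/L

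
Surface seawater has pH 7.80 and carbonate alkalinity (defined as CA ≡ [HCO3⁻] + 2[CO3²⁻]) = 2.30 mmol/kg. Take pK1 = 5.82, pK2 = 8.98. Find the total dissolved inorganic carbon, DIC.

DIC = 2.19 mmol/kg

CA = [HCO3⁻] + 2[CO3²⁻] = (α₁ + 2α₂)·DIC
At pH 7.80: [H⁺]/K1 = 10^-1.98 = 0.010471, K2/[H⁺] = 10^-1.18 = 0.066069
α₁ = 1/(1 + 0.010471 + 0.066069) = 1/1.0765 = 0.9289; α₂ = α₁·K2/[H⁺] = 0.06137
α₁ + 2α₂ = 1.0516
DIC = CA / (α₁ + 2α₂) = 2.30 / 1.0516 = 2.19 mmol/kg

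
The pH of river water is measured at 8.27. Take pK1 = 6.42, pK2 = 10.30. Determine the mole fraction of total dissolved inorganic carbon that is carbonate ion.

α₂ = 1 / (1 + [H⁺]/K2 + [H⁺]²/(K1K2)) = 1 / (1 + 10^+2.03 + 10^+0.18)
   = 1 / (1 + 107.15 + 1.5136) = 1/109.67 = 0.009119

α₂ = 0.00912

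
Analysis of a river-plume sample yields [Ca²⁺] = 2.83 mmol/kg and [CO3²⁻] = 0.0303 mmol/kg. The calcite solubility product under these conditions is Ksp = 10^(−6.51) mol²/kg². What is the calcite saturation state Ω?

Ω = 0.277

Ksp = 10^(−6.51) = 3.090×10^-7
Ω = [Ca²⁺][CO3²⁻]/Ksp = (2.83×10^-3)(0.0303×10^-3) / 3.090×10^-7 = 0.277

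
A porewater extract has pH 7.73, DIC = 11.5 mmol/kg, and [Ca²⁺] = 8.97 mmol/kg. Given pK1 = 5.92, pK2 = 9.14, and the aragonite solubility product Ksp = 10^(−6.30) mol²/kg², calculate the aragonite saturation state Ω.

α₂ = 1 / (1 + [H⁺]/K2 + [H⁺]²/(K1K2)) = 1 / (1 + 10^+1.41 + 10^-0.40)
   = 1 / (1 + 25.704 + 0.39811) = 1/27.102 = 0.03690
[CO3²⁻] = α₂ × DIC = 0.03690 × 11.5 = 0.4243 mmol/kg
Ksp = 10^(−6.30) = 5.012×10^-7
Ω = [Ca²⁺][CO3²⁻]/Ksp = (8.97×10^-3)(4.243×10^-4) / 5.012×10^-7 = 7.59

Ω = 7.59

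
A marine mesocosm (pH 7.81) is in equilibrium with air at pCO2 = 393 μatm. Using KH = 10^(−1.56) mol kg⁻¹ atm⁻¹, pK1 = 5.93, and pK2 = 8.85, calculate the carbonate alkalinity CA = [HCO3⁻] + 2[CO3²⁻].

[CO2*] = KH · pCO2 = 10^(−1.56) × 393×10^-6 = 1.082×10^-5 mol/kg
α₀ = 1/(1 + K1/[H⁺] + K1K2/[H⁺]²) = 1/(1 + 10^+1.88 + 10^+0.84) = 0.01194
DIC = [CO2*]/α₀ = 1.082×10^-5 / 0.01194 = 0.9068 mmol/kg
CA = (α₁ + 2α₂)·DIC = (0.9055 + 2×0.08258) × 0.9068 = 0.971 mmol/kg

CA = 0.971 mmol/kg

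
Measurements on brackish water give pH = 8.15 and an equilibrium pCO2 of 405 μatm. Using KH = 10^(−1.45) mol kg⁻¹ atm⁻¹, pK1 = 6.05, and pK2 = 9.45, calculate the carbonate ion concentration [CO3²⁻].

[CO2*] = KH · pCO2 = 10^(−1.45) × 405×10^-6 = 1.437×10^-5 mol/kg
α₀ = 1/(1 + K1/[H⁺] + K1K2/[H⁺]²) = 1/(1 + 10^+2.10 + 10^+0.80) = 0.007507
DIC = [CO2*]/α₀ = 1.437×10^-5 / 0.007507 = 1.914 mmol/kg
[CO3²⁻] = α₂·DIC; α₂ = 0.04737, so [CO3²⁻] = 0.04737 × 1.914 = 0.0907 mmol/kg

[CO3²⁻] = 0.0907 mmol/kg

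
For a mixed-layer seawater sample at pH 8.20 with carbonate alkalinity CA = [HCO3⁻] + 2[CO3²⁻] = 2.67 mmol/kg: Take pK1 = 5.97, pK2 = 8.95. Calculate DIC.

DIC = 2.33 mmol/kg

CA = [HCO3⁻] + 2[CO3²⁻] = (α₁ + 2α₂)·DIC
At pH 8.20: [H⁺]/K1 = 10^-2.23 = 0.0058884, K2/[H⁺] = 10^-0.75 = 0.17783
α₁ = 1/(1 + 0.0058884 + 0.17783) = 1/1.1837 = 0.8448; α₂ = α₁·K2/[H⁺] = 0.1502
α₁ + 2α₂ = 1.1453
DIC = CA / (α₁ + 2α₂) = 2.67 / 1.1453 = 2.33 mmol/kg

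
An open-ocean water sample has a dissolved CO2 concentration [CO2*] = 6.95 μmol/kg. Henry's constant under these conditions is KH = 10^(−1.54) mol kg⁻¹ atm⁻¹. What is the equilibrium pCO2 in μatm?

pCO2 = 241 μatm

KH = 10^(−1.54) = 2.884×10^-2 mol kg⁻¹ atm⁻¹
pCO2 = [CO2*]/KH = 6.95×10^-6 / 2.884×10^-2 = 2.41×10^-4 atm = 241 μatm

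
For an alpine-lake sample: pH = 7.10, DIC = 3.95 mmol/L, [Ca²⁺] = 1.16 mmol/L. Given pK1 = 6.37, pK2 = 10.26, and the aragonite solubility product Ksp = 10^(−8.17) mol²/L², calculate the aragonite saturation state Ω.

α₂ = 1 / (1 + [H⁺]/K2 + [H⁺]²/(K1K2)) = 1 / (1 + 10^+3.16 + 10^+2.43)
   = 1 / (1 + 1445.4 + 269.15) = 1/1715.6 = 0.0005829
[CO3²⁻] = α₂ × DIC = 0.0005829 × 3.95 = 0.002302 mmol/L = 2.302 μmol/L
Ksp = 10^(−8.17) = 6.761×10^-9
Ω = [Ca²⁺][CO3²⁻]/Ksp = (1.16×10^-3)(2.302×10^-6) / 6.761×10^-9 = 0.395

Ω = 0.395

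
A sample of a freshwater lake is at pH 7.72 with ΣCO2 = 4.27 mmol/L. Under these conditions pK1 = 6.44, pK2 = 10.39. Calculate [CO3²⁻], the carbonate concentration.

[CO3²⁻] = 8.66 μmol/L

α₂ = 1 / (1 + [H⁺]/K2 + [H⁺]²/(K1K2)) = 1 / (1 + 10^+2.67 + 10^+1.39)
   = 1 / (1 + 467.74 + 24.547) = 1/493.28 = 0.002027
[CO3²⁻] = α₂ × DIC = 0.002027 × 4.27 = 0.00866 mmol/L = 8.66 μmol/L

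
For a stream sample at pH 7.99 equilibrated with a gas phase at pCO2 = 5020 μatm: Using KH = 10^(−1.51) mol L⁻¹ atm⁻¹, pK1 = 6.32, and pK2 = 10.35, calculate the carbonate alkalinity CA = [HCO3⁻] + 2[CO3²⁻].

[CO2*] = KH · pCO2 = 10^(−1.51) × 5020×10^-6 = 1.551×10^-4 mol/L
α₀ = 1/(1 + K1/[H⁺] + K1K2/[H⁺]²) = 1/(1 + 10^+1.67 + 10^-0.69) = 0.02084
DIC = [CO2*]/α₀ = 1.551×10^-4 / 0.02084 = 7.443 mmol/L
CA = (α₁ + 2α₂)·DIC = (0.9749 + 2×0.004256) × 7.443 = 7.32 mmol/L

CA = 7.32 mmol/L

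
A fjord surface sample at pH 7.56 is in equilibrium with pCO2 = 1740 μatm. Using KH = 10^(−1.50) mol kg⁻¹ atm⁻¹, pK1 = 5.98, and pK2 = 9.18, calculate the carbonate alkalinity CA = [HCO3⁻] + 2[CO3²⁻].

[CO2*] = KH · pCO2 = 10^(−1.50) × 1740×10^-6 = 5.502×10^-5 mol/kg
α₀ = 1/(1 + K1/[H⁺] + K1K2/[H⁺]²) = 1/(1 + 10^+1.58 + 10^-0.04) = 0.02504
DIC = [CO2*]/α₀ = 5.502×10^-5 / 0.02504 = 2.197 mmol/kg
CA = (α₁ + 2α₂)·DIC = (0.9521 + 2×0.02284) × 2.197 = 2.19 mmol/kg

CA = 2.19 mmol/kg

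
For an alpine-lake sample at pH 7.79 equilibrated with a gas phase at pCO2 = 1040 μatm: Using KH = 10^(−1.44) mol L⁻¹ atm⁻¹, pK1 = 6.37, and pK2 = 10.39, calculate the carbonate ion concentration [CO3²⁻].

[CO3²⁻] = 2.49 μmol/L

[CO2*] = KH · pCO2 = 10^(−1.44) × 1040×10^-6 = 3.776×10^-5 mol/L
α₀ = 1/(1 + K1/[H⁺] + K1K2/[H⁺]²) = 1/(1 + 10^+1.42 + 10^-1.18) = 0.03654
DIC = [CO2*]/α₀ = 3.776×10^-5 / 0.03654 = 1.033 mmol/L
[CO3²⁻] = α₂·DIC; α₂ = 0.002414, so [CO3²⁻] = 0.002414 × 1.033 = 0.00249 mmol/L = 2.49 μmol/L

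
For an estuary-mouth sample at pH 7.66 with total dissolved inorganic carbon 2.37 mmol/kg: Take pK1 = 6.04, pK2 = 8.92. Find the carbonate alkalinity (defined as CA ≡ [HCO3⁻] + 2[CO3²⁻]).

CA = [HCO3⁻] + 2[CO3²⁻] = (α₁ + 2α₂)·DIC
At pH 7.66: [H⁺]/K1 = 10^-1.62 = 0.023988, K2/[H⁺] = 10^-1.26 = 0.054954
α₁ = 1/(1 + 0.023988 + 0.054954) = 1/1.0789 = 0.9268; α₂ = α₁·K2/[H⁺] = 0.05093
α₁ + 2α₂ = 1.0287
CA = 1.0287 × 2.37 = 2.44 mmol/kg

CA = 2.44 mmol/kg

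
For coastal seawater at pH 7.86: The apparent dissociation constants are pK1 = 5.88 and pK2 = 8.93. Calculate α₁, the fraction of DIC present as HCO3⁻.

α₁ = 0.913

α₁ = 1 / (1 + [H⁺]/K1 + K2/[H⁺]) = 1 / (1 + 10^-1.98 + 10^-1.07)
   = 1 / (1 + 0.010471 + 0.085114) = 1/1.0956 = 0.9128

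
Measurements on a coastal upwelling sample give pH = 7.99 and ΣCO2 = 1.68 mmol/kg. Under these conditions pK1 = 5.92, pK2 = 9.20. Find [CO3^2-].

[CO3²⁻] = 0.0968 mmol/kg

α₂ = 1 / (1 + [H⁺]/K2 + [H⁺]²/(K1K2)) = 1 / (1 + 10^+1.21 + 10^-0.86)
   = 1 / (1 + 16.218 + 0.13804) = 1/17.356 = 0.05762
[CO3²⁻] = α₂ × DIC = 0.05762 × 1.68 = 0.0968 mmol/kg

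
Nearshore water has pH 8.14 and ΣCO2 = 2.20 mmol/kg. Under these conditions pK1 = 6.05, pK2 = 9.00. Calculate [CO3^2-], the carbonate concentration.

α₂ = 1 / (1 + [H⁺]/K2 + [H⁺]²/(K1K2)) = 1 / (1 + 10^+0.86 + 10^-1.23)
   = 1 / (1 + 7.2444 + 0.058884) = 1/8.3032 = 0.1204
[CO3²⁻] = α₂ × DIC = 0.1204 × 2.20 = 0.265 mmol/kg

[CO3²⁻] = 0.265 mmol/kg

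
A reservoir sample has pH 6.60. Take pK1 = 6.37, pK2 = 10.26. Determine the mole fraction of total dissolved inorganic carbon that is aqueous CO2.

α₀ = 1 / (1 + K1/[H⁺] + K1K2/[H⁺]²) = 1 / (1 + 10^+0.23 + 10^-3.43)
   = 1 / (1 + 1.6982 + 0.00037154) = 1/2.6986 = 0.3706

α₀ = 0.371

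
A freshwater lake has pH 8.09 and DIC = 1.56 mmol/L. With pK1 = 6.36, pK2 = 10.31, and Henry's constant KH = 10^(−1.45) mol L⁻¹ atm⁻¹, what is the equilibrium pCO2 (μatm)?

pCO2 = 799 μatm

α₀ = 1 / (1 + K1/[H⁺] + K1K2/[H⁺]²) = 1 / (1 + 10^+1.73 + 10^-0.49)
   = 1 / (1 + 53.703 + 0.32359) = 1/55.027 = 0.01817
[CO2*] = α₀ × DIC = 0.01817 × 1.56 = 0.02835 mmol/L
pCO2 = [CO2*]/KH = 2.835×10^-5 / 3.548×10^-2 = 799 μatm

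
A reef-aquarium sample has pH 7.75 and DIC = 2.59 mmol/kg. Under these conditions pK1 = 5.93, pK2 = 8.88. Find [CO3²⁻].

α₂ = 1 / (1 + [H⁺]/K2 + [H⁺]²/(K1K2)) = 1 / (1 + 10^+1.13 + 10^-0.69)
   = 1 / (1 + 13.490 + 0.20417) = 1/14.694 = 0.06806
[CO3²⁻] = α₂ × DIC = 0.06806 × 2.59 = 0.176 mmol/kg

[CO3²⁻] = 0.176 mmol/kg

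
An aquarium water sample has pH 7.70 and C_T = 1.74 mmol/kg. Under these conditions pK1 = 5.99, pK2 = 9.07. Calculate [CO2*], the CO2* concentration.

[CO2*] = 0.0319 mmol/kg

α₀ = 1 / (1 + K1/[H⁺] + K1K2/[H⁺]²) = 1 / (1 + 10^+1.71 + 10^+0.34)
   = 1 / (1 + 51.286 + 2.1878) = 1/54.474 = 0.01836
[CO2*] = α₀ × DIC = 0.01836 × 1.74 = 0.0319 mmol/kg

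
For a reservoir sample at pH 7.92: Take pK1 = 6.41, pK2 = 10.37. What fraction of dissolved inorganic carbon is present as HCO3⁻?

α₁ = 1 / (1 + [H⁺]/K1 + K2/[H⁺]) = 1 / (1 + 10^-1.51 + 10^-2.45)
   = 1 / (1 + 0.030903 + 0.0035481) = 1/1.0345 = 0.9667

α₁ = 0.967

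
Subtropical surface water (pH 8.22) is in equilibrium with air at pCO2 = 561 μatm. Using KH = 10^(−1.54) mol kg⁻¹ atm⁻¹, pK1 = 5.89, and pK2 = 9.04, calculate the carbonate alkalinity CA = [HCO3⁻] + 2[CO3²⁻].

[CO2*] = KH · pCO2 = 10^(−1.54) × 561×10^-6 = 1.618×10^-5 mol/kg
α₀ = 1/(1 + K1/[H⁺] + K1K2/[H⁺]²) = 1/(1 + 10^+2.33 + 10^+1.51) = 0.004046
DIC = [CO2*]/α₀ = 1.618×10^-5 / 0.004046 = 3.999 mmol/kg
CA = (α₁ + 2α₂)·DIC = (0.8650 + 2×0.1309) × 3.999 = 4.51 mmol/kg

CA = 4.51 mmol/kg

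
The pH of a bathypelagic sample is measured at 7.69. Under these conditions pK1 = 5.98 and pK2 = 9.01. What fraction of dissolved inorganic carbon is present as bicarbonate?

α₁ = 0.937

α₁ = 1 / (1 + [H⁺]/K1 + K2/[H⁺]) = 1 / (1 + 10^-1.71 + 10^-1.32)
   = 1 / (1 + 0.019498 + 0.047863) = 1/1.0674 = 0.9369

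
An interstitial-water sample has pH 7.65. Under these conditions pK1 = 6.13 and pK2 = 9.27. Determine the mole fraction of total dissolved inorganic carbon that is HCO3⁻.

α₁ = 0.949

α₁ = 1 / (1 + [H⁺]/K1 + K2/[H⁺]) = 1 / (1 + 10^-1.52 + 10^-1.62)
   = 1 / (1 + 0.030200 + 0.023988) = 1/1.0542 = 0.9486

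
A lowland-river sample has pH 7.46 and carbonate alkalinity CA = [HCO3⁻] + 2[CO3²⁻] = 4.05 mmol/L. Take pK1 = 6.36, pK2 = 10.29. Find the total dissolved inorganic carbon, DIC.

CA = [HCO3⁻] + 2[CO3²⁻] = (α₁ + 2α₂)·DIC
At pH 7.46: [H⁺]/K1 = 10^-1.10 = 0.079433, K2/[H⁺] = 10^-2.83 = 0.0014791
α₁ = 1/(1 + 0.079433 + 0.0014791) = 1/1.0809 = 0.9251; α₂ = α₁·K2/[H⁺] = 0.001368
α₁ + 2α₂ = 0.9279
DIC = CA / (α₁ + 2α₂) = 4.05 / 0.9279 = 4.36 mmol/L

DIC = 4.36 mmol/L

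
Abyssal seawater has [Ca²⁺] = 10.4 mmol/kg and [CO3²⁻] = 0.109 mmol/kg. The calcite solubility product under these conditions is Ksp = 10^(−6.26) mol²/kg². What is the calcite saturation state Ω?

Ksp = 10^(−6.26) = 5.495×10^-7
Ω = [Ca²⁺][CO3²⁻]/Ksp = (10.4×10^-3)(0.109×10^-3) / 5.495×10^-7 = 2.06

Ω = 2.06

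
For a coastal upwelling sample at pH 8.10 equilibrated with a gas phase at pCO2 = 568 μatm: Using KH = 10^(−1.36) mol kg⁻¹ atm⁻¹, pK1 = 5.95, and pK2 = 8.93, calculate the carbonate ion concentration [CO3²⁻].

[CO2*] = KH · pCO2 = 10^(−1.36) × 568×10^-6 = 2.479×10^-5 mol/kg
α₀ = 1/(1 + K1/[H⁺] + K1K2/[H⁺]²) = 1/(1 + 10^+2.15 + 10^+1.32) = 0.006129
DIC = [CO2*]/α₀ = 2.479×10^-5 / 0.006129 = 4.045 mmol/kg
[CO3²⁻] = α₂·DIC; α₂ = 0.1281, so [CO3²⁻] = 0.1281 × 4.045 = 0.518 mmol/kg

[CO3²⁻] = 0.518 mmol/kg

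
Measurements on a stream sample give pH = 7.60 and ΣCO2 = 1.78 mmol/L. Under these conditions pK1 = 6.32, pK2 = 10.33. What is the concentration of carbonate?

[CO3²⁻] = 3.14 μmol/L

α₂ = 1 / (1 + [H⁺]/K2 + [H⁺]²/(K1K2)) = 1 / (1 + 10^+2.73 + 10^+1.45)
   = 1 / (1 + 537.03 + 28.184) = 1/566.22 = 0.001766
[CO3²⁻] = α₂ × DIC = 0.001766 × 1.78 = 0.00314 mmol/L = 3.14 μmol/L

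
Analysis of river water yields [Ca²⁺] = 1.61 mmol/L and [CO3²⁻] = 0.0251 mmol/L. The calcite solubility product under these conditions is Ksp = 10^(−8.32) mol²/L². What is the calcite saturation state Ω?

Ω = 8.44

Ksp = 10^(−8.32) = 4.786×10^-9
Ω = [Ca²⁺][CO3²⁻]/Ksp = (1.61×10^-3)(0.0251×10^-3) / 4.786×10^-9 = 8.44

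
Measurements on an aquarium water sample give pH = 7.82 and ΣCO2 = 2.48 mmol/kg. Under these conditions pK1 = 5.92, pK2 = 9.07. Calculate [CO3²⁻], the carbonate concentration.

[CO3²⁻] = 0.130 mmol/kg

α₂ = 1 / (1 + [H⁺]/K2 + [H⁺]²/(K1K2)) = 1 / (1 + 10^+1.25 + 10^-0.65)
   = 1 / (1 + 17.783 + 0.22387) = 1/19.007 = 0.05261
[CO3²⁻] = α₂ × DIC = 0.05261 × 2.48 = 0.130 mmol/kg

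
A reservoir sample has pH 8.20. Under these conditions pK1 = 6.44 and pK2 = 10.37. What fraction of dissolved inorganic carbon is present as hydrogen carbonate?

α₁ = 0.976

α₁ = 1 / (1 + [H⁺]/K1 + K2/[H⁺]) = 1 / (1 + 10^-1.76 + 10^-2.17)
   = 1 / (1 + 0.017378 + 0.0067608) = 1/1.0241 = 0.9764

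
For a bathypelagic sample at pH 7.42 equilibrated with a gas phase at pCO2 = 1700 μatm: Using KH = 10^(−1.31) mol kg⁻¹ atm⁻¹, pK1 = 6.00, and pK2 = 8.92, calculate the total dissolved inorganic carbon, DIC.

[CO2*] = KH · pCO2 = 10^(−1.31) × 1700×10^-6 = 8.326×10^-5 mol/kg
α₀ = 1/(1 + K1/[H⁺] + K1K2/[H⁺]²) = 1/(1 + 10^+1.42 + 10^-0.08) = 0.03554
DIC = [CO2*]/α₀ = 8.326×10^-5 / 0.03554 = 2.34 mmol/kg

DIC = 2.34 mmol/kg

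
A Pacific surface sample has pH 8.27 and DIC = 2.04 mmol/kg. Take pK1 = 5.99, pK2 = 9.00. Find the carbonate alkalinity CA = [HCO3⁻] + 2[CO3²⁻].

CA = [HCO3⁻] + 2[CO3²⁻] = (α₁ + 2α₂)·DIC
At pH 8.27: [H⁺]/K1 = 10^-2.28 = 0.0052481, K2/[H⁺] = 10^-0.73 = 0.18621
α₁ = 1/(1 + 0.0052481 + 0.18621) = 1/1.1915 = 0.8393; α₂ = α₁·K2/[H⁺] = 0.1563
α₁ + 2α₂ = 1.1519
CA = 1.1519 × 2.04 = 2.35 mmol/kg

CA = 2.35 mmol/kg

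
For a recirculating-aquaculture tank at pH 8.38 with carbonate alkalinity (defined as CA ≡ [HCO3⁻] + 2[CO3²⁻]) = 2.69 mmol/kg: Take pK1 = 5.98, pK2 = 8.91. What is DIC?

DIC = 2.20 mmol/kg

CA = [HCO3⁻] + 2[CO3²⁻] = (α₁ + 2α₂)·DIC
At pH 8.38: [H⁺]/K1 = 10^-2.40 = 0.0039811, K2/[H⁺] = 10^-0.53 = 0.29512
α₁ = 1/(1 + 0.0039811 + 0.29512) = 1/1.2991 = 0.7698; α₂ = α₁·K2/[H⁺] = 0.2272
α₁ + 2α₂ = 1.2241
DIC = CA / (α₁ + 2α₂) = 2.69 / 1.2241 = 2.20 mmol/kg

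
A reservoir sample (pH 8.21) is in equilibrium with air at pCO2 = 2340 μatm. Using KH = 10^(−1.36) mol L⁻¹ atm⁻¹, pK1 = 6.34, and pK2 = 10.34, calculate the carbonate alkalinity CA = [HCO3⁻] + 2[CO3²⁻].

CA = 7.68 mmol/L

[CO2*] = KH · pCO2 = 10^(−1.36) × 2340×10^-6 = 1.021×10^-4 mol/L
α₀ = 1/(1 + K1/[H⁺] + K1K2/[H⁺]²) = 1/(1 + 10^+1.87 + 10^-0.26) = 0.01321
DIC = [CO2*]/α₀ = 1.021×10^-4 / 0.01321 = 7.730 mmol/L
CA = (α₁ + 2α₂)·DIC = (0.9795 + 2×0.007261) × 7.730 = 7.68 mmol/L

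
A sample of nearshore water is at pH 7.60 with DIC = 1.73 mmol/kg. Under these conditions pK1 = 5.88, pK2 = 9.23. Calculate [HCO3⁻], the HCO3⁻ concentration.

[HCO3⁻] = 1.66 mmol/kg

α₁ = 1 / (1 + [H⁺]/K1 + K2/[H⁺]) = 1 / (1 + 10^-1.72 + 10^-1.63)
   = 1 / (1 + 0.019055 + 0.023442) = 1/1.0425 = 0.9592
[HCO3⁻] = α₁ × DIC = 0.9592 × 1.73 = 1.66 mmol/kg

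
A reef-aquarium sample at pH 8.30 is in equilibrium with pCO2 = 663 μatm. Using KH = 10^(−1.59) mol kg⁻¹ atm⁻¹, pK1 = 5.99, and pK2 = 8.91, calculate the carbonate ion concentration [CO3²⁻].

[CO3²⁻] = 0.854 mmol/kg

[CO2*] = KH · pCO2 = 10^(−1.59) × 663×10^-6 = 1.704×10^-5 mol/kg
α₀ = 1/(1 + K1/[H⁺] + K1K2/[H⁺]²) = 1/(1 + 10^+2.31 + 10^+1.70) = 0.003917
DIC = [CO2*]/α₀ = 1.704×10^-5 / 0.003917 = 4.351 mmol/kg
[CO3²⁻] = α₂·DIC; α₂ = 0.1963, so [CO3²⁻] = 0.1963 × 4.351 = 0.854 mmol/kg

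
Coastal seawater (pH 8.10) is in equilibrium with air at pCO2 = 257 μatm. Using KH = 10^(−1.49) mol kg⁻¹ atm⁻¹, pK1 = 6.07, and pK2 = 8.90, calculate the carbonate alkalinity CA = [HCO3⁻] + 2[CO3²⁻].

[CO2*] = KH · pCO2 = 10^(−1.49) × 257×10^-6 = 8.316×10^-6 mol/kg
α₀ = 1/(1 + K1/[H⁺] + K1K2/[H⁺]²) = 1/(1 + 10^+2.03 + 10^+1.23) = 0.007991
DIC = [CO2*]/α₀ = 8.316×10^-6 / 0.007991 = 1.041 mmol/kg
CA = (α₁ + 2α₂)·DIC = (0.8563 + 2×0.1357) × 1.041 = 1.17 mmol/kg

CA = 1.17 mmol/kg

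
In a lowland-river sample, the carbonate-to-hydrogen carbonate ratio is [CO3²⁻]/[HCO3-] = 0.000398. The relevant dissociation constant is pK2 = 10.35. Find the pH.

pH = 6.95

From K2 = [H⁺][CO3²⁻]/[HCO3-]:  pH = pK2 + log₁₀([CO3²⁻]/[HCO3-])
log₁₀(0.000398) = -3.400
pH = 10.35 + (-3.400) = 6.95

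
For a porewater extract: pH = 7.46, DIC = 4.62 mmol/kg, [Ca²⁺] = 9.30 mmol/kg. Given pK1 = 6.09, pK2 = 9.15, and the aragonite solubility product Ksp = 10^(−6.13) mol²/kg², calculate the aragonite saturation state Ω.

Ω = 1.11

α₂ = 1 / (1 + [H⁺]/K2 + [H⁺]²/(K1K2)) = 1 / (1 + 10^+1.69 + 10^+0.32)
   = 1 / (1 + 48.978 + 2.0893) = 1/52.067 = 0.01921
[CO3²⁻] = α₂ × DIC = 0.01921 × 4.62 = 0.08873 mmol/kg
Ksp = 10^(−6.13) = 7.413×10^-7
Ω = [Ca²⁺][CO3²⁻]/Ksp = (9.30×10^-3)(8.873×10^-5) / 7.413×10^-7 = 1.11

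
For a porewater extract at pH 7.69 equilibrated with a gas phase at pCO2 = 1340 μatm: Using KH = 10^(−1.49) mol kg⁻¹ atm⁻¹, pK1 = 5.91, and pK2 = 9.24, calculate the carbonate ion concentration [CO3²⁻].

[CO3²⁻] = 0.0736 mmol/kg

[CO2*] = KH · pCO2 = 10^(−1.49) × 1340×10^-6 = 4.336×10^-5 mol/kg
α₀ = 1/(1 + K1/[H⁺] + K1K2/[H⁺]²) = 1/(1 + 10^+1.78 + 10^+0.23) = 0.01588
DIC = [CO2*]/α₀ = 4.336×10^-5 / 0.01588 = 2.730 mmol/kg
[CO3²⁻] = α₂·DIC; α₂ = 0.02698, so [CO3²⁻] = 0.02698 × 2.730 = 0.0736 mmol/kg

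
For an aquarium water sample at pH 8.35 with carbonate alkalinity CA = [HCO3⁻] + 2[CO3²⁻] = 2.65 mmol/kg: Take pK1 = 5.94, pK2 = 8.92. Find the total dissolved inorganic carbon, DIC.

CA = [HCO3⁻] + 2[CO3²⁻] = (α₁ + 2α₂)·DIC
At pH 8.35: [H⁺]/K1 = 10^-2.41 = 0.0038905, K2/[H⁺] = 10^-0.57 = 0.26915
α₁ = 1/(1 + 0.0038905 + 0.26915) = 1/1.2730 = 0.7855; α₂ = α₁·K2/[H⁺] = 0.2114
α₁ + 2α₂ = 1.2084
DIC = CA / (α₁ + 2α₂) = 2.65 / 1.2084 = 2.19 mmol/kg

DIC = 2.19 mmol/kg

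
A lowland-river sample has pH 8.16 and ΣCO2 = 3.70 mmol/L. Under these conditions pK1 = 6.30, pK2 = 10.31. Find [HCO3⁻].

[HCO3⁻] = 3.62 mmol/L

α₁ = 1 / (1 + [H⁺]/K1 + K2/[H⁺]) = 1 / (1 + 10^-1.86 + 10^-2.15)
   = 1 / (1 + 0.013804 + 0.0070795) = 1/1.0209 = 0.9795
[HCO3⁻] = α₁ × DIC = 0.9795 × 3.70 = 3.62 mmol/L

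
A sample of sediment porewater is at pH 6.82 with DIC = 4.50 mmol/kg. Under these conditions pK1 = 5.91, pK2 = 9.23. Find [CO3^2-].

α₂ = 1 / (1 + [H⁺]/K2 + [H⁺]²/(K1K2)) = 1 / (1 + 10^+2.41 + 10^+1.50)
   = 1 / (1 + 257.04 + 31.623) = 1/289.66 = 0.003452
[CO3²⁻] = α₂ × DIC = 0.003452 × 4.50 = 0.0155 mmol/kg = 15.5 μmol/kg

[CO3²⁻] = 15.5 μmol/kg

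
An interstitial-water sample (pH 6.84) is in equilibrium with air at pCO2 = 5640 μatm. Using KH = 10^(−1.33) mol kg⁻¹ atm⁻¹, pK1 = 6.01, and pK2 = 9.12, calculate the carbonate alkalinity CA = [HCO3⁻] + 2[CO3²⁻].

CA = 1.80 mmol/kg

[CO2*] = KH · pCO2 = 10^(−1.33) × 5640×10^-6 = 2.638×10^-4 mol/kg
α₀ = 1/(1 + K1/[H⁺] + K1K2/[H⁺]²) = 1/(1 + 10^+0.83 + 10^-1.45) = 0.1283
DIC = [CO2*]/α₀ = 2.638×10^-4 / 0.1283 = 2.057 mmol/kg
CA = (α₁ + 2α₂)·DIC = (0.8672 + 2×0.004551) × 2.057 = 1.80 mmol/kg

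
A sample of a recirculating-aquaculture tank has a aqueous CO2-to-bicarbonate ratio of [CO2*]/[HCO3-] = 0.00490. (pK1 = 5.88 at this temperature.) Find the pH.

From K1 = [H⁺][HCO3-]/[CO2*]:  pH = pK1 − log₁₀([CO2*]/[HCO3-])
log₁₀(0.00490) = -2.310
pH = 5.88 − (-2.310) = 8.19

pH = 8.19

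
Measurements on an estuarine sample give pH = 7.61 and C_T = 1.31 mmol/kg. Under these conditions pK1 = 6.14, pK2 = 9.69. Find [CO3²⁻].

[CO3²⁻] = 10.5 μmol/kg

α₂ = 1 / (1 + [H⁺]/K2 + [H⁺]²/(K1K2)) = 1 / (1 + 10^+2.08 + 10^+0.61)
   = 1 / (1 + 120.23 + 4.0738) = 1/125.30 = 0.007981
[CO3²⁻] = α₂ × DIC = 0.007981 × 1.31 = 0.0105 mmol/kg = 10.5 μmol/kg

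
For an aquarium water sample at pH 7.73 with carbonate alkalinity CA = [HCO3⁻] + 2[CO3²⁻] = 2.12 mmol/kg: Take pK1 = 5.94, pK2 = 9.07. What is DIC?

CA = [HCO3⁻] + 2[CO3²⁻] = (α₁ + 2α₂)·DIC
At pH 7.73: [H⁺]/K1 = 10^-1.79 = 0.016218, K2/[H⁺] = 10^-1.34 = 0.045709
α₁ = 1/(1 + 0.016218 + 0.045709) = 1/1.0619 = 0.9417; α₂ = α₁·K2/[H⁺] = 0.04304
α₁ + 2α₂ = 1.0278
DIC = CA / (α₁ + 2α₂) = 2.12 / 1.0278 = 2.06 mmol/kg

DIC = 2.06 mmol/kg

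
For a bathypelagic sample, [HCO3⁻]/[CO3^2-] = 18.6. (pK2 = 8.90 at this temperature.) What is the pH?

pH = 7.63

From K2 = [H⁺][CO3^2-]/[HCO3⁻]:  pH = pK2 − log₁₀([HCO3⁻]/[CO3^2-])
log₁₀(18.6) = +1.270
pH = 8.90 − (+1.270) = 7.63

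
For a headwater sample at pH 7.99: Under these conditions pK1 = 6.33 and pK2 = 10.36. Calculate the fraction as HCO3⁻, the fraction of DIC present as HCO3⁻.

α₁ = 0.975

α₁ = 1 / (1 + [H⁺]/K1 + K2/[H⁺]) = 1 / (1 + 10^-1.66 + 10^-2.37)
   = 1 / (1 + 0.021878 + 0.0042658) = 1/1.0261 = 0.9745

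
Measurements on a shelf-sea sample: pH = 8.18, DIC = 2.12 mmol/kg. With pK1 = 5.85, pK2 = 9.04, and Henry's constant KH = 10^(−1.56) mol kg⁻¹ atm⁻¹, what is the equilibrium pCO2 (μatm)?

pCO2 = 315 μatm

α₀ = 1 / (1 + K1/[H⁺] + K1K2/[H⁺]²) = 1 / (1 + 10^+2.33 + 10^+1.47)
   = 1 / (1 + 213.80 + 29.512) = 1/244.31 = 0.004093
[CO2*] = α₀ × DIC = 0.004093 × 2.12 = 0.008678 mmol/kg = 8.678 μmol/kg
pCO2 = [CO2*]/KH = 8.678×10^-6 / 2.754×10^-2 = 315 μatm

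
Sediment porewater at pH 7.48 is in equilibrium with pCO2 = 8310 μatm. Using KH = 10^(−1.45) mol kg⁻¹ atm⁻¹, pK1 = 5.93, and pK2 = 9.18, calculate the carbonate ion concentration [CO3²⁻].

[CO3²⁻] = 0.209 mmol/kg

[CO2*] = KH · pCO2 = 10^(−1.45) × 8310×10^-6 = 2.948×10^-4 mol/kg
α₀ = 1/(1 + K1/[H⁺] + K1K2/[H⁺]²) = 1/(1 + 10^+1.55 + 10^-0.15) = 0.02689
DIC = [CO2*]/α₀ = 2.948×10^-4 / 0.02689 = 10.97 mmol/kg
[CO3²⁻] = α₂·DIC; α₂ = 0.01904, so [CO3²⁻] = 0.01904 × 10.97 = 0.209 mmol/kg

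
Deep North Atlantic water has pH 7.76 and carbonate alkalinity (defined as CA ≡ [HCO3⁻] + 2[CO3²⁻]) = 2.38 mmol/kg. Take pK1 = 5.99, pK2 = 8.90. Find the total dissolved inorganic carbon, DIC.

CA = [HCO3⁻] + 2[CO3²⁻] = (α₁ + 2α₂)·DIC
At pH 7.76: [H⁺]/K1 = 10^-1.77 = 0.016982, K2/[H⁺] = 10^-1.14 = 0.072444
α₁ = 1/(1 + 0.016982 + 0.072444) = 1/1.0894 = 0.9179; α₂ = α₁·K2/[H⁺] = 0.06650
α₁ + 2α₂ = 1.0509
DIC = CA / (α₁ + 2α₂) = 2.38 / 1.0509 = 2.26 mmol/kg

DIC = 2.26 mmol/kg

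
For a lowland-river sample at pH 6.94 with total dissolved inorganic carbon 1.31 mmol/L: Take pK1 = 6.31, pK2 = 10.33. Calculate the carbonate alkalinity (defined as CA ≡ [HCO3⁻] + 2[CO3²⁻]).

CA = 1.06 mmol/L

CA = [HCO3⁻] + 2[CO3²⁻] = (α₁ + 2α₂)·DIC
At pH 6.94: [H⁺]/K1 = 10^-0.63 = 0.23442, K2/[H⁺] = 10^-3.39 = 0.00040738
α₁ = 1/(1 + 0.23442 + 0.00040738) = 1/1.2348 = 0.8098; α₂ = α₁·K2/[H⁺] = 0.0003299
α₁ + 2α₂ = 0.8105
CA = 0.8105 × 1.31 = 1.06 mmol/L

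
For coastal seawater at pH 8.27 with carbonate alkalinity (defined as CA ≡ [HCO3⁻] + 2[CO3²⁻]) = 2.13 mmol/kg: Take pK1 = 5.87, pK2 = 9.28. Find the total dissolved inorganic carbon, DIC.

CA = [HCO3⁻] + 2[CO3²⁻] = (α₁ + 2α₂)·DIC
At pH 8.27: [H⁺]/K1 = 10^-2.40 = 0.0039811, K2/[H⁺] = 10^-1.01 = 0.097724
α₁ = 1/(1 + 0.0039811 + 0.097724) = 1/1.1017 = 0.9077; α₂ = α₁·K2/[H⁺] = 0.08870
α₁ + 2α₂ = 1.0851
DIC = CA / (α₁ + 2α₂) = 2.13 / 1.0851 = 1.96 mmol/kg

DIC = 1.96 mmol/kg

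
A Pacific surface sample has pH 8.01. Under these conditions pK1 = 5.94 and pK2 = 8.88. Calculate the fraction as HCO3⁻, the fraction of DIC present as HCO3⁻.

α₁ = 1 / (1 + [H⁺]/K1 + K2/[H⁺]) = 1 / (1 + 10^-2.07 + 10^-0.87)
   = 1 / (1 + 0.0085114 + 0.13490) = 1/1.1434 = 0.8746

α₁ = 0.875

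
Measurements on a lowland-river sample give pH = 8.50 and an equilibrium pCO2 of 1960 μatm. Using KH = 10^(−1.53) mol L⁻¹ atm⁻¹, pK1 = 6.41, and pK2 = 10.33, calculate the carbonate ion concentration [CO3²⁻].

[CO2*] = KH · pCO2 = 10^(−1.53) × 1960×10^-6 = 5.784×10^-5 mol/L
α₀ = 1/(1 + K1/[H⁺] + K1K2/[H⁺]²) = 1/(1 + 10^+2.09 + 10^+0.26) = 0.007946
DIC = [CO2*]/α₀ = 5.784×10^-5 / 0.007946 = 7.279 mmol/L
[CO3²⁻] = α₂·DIC; α₂ = 0.01446, so [CO3²⁻] = 0.01446 × 7.279 = 0.105 mmol/L

[CO3²⁻] = 0.105 mmol/L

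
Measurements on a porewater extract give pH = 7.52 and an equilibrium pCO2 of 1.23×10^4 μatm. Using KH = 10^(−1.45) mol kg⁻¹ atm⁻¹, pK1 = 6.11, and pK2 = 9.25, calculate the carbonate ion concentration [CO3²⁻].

[CO2*] = KH · pCO2 = 10^(−1.45) × 1.23×10^4×10^-6 = 4.364×10^-4 mol/kg
α₀ = 1/(1 + K1/[H⁺] + K1K2/[H⁺]²) = 1/(1 + 10^+1.41 + 10^-0.32) = 0.03679
DIC = [CO2*]/α₀ = 4.364×10^-4 / 0.03679 = 11.86 mmol/kg
[CO3²⁻] = α₂·DIC; α₂ = 0.01761, so [CO3²⁻] = 0.01761 × 11.86 = 0.209 mmol/kg

[CO3²⁻] = 0.209 mmol/kg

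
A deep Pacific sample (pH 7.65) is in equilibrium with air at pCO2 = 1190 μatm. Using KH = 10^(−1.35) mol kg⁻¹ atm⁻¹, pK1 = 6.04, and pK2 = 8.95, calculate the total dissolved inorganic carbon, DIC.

[CO2*] = KH · pCO2 = 10^(−1.35) × 1190×10^-6 = 5.316×10^-5 mol/kg
α₀ = 1/(1 + K1/[H⁺] + K1K2/[H⁺]²) = 1/(1 + 10^+1.61 + 10^+0.31) = 0.02284
DIC = [CO2*]/α₀ = 5.316×10^-5 / 0.02284 = 2.33 mmol/kg

DIC = 2.33 mmol/kg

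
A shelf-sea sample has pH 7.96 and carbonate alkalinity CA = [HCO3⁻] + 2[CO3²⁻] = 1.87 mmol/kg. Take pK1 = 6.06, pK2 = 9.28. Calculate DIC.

CA = [HCO3⁻] + 2[CO3²⁻] = (α₁ + 2α₂)·DIC
At pH 7.96: [H⁺]/K1 = 10^-1.90 = 0.012589, K2/[H⁺] = 10^-1.32 = 0.047863
α₁ = 1/(1 + 0.012589 + 0.047863) = 1/1.0605 = 0.9430; α₂ = α₁·K2/[H⁺] = 0.04513
α₁ + 2α₂ = 1.0333
DIC = CA / (α₁ + 2α₂) = 1.87 / 1.0333 = 1.81 mmol/kg

DIC = 1.81 mmol/kg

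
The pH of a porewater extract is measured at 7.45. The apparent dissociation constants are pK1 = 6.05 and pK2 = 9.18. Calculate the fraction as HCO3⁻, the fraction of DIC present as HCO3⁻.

α₁ = 1 / (1 + [H⁺]/K1 + K2/[H⁺]) = 1 / (1 + 10^-1.40 + 10^-1.73)
   = 1 / (1 + 0.039811 + 0.018621) = 1/1.0584 = 0.9448

α₁ = 0.945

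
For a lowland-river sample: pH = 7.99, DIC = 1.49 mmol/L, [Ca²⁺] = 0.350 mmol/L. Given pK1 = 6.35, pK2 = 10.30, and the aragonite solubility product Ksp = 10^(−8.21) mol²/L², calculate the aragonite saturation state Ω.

α₂ = 1 / (1 + [H⁺]/K2 + [H⁺]²/(K1K2)) = 1 / (1 + 10^+2.31 + 10^+0.67)
   = 1 / (1 + 204.17 + 4.6774) = 1/209.85 = 0.004765
[CO3²⁻] = α₂ × DIC = 0.004765 × 1.49 = 0.007100 mmol/L = 7.100 μmol/L
Ksp = 10^(−8.21) = 6.166×10^-9
Ω = [Ca²⁺][CO3²⁻]/Ksp = (0.350×10^-3)(7.100×10^-6) / 6.166×10^-9 = 0.403

Ω = 0.403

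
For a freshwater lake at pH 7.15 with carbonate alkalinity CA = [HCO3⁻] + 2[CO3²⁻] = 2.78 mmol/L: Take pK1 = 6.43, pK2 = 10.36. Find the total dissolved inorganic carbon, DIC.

DIC = 3.31 mmol/L

CA = [HCO3⁻] + 2[CO3²⁻] = (α₁ + 2α₂)·DIC
At pH 7.15: [H⁺]/K1 = 10^-0.72 = 0.19055, K2/[H⁺] = 10^-3.21 = 0.00061660
α₁ = 1/(1 + 0.19055 + 0.00061660) = 1/1.1912 = 0.8395; α₂ = α₁·K2/[H⁺] = 0.0005176
α₁ + 2α₂ = 0.8406
DIC = CA / (α₁ + 2α₂) = 2.78 / 0.8406 = 3.31 mmol/L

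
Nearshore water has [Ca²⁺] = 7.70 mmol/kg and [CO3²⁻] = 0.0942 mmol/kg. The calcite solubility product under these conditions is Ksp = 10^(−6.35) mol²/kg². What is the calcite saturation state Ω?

Ω = 1.62

Ksp = 10^(−6.35) = 4.467×10^-7
Ω = [Ca²⁺][CO3²⁻]/Ksp = (7.70×10^-3)(0.0942×10^-3) / 4.467×10^-7 = 1.62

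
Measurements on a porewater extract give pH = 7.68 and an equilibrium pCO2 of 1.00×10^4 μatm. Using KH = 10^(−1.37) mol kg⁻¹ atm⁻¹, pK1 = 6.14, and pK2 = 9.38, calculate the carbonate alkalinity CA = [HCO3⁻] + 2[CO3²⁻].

CA = 15.4 mmol/kg

[CO2*] = KH · pCO2 = 10^(−1.37) × 1.00×10^4×10^-6 = 4.266×10^-4 mol/kg
α₀ = 1/(1 + K1/[H⁺] + K1K2/[H⁺]²) = 1/(1 + 10^+1.54 + 10^-0.16) = 0.02750
DIC = [CO2*]/α₀ = 4.266×10^-4 / 0.02750 = 15.51 mmol/kg
CA = (α₁ + 2α₂)·DIC = (0.9535 + 2×0.01902) × 15.51 = 15.4 mmol/kg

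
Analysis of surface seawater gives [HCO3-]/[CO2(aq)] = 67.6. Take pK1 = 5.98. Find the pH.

pH = 7.81

From K1 = [H⁺][HCO3-]/[CO2(aq)]:  pH = pK1 + log₁₀([HCO3-]/[CO2(aq)])
log₁₀(67.6) = +1.830
pH = 5.98 + (+1.830) = 7.81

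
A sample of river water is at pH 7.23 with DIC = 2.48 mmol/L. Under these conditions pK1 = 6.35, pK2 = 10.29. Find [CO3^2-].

[CO3²⁻] = 1.91 μmol/L

α₂ = 1 / (1 + [H⁺]/K2 + [H⁺]²/(K1K2)) = 1 / (1 + 10^+3.06 + 10^+2.18)
   = 1 / (1 + 1148.2 + 151.36) = 1/1300.5 = 0.0007689
[CO3²⁻] = α₂ × DIC = 0.0007689 × 2.48 = 0.00191 mmol/L = 1.91 μmol/L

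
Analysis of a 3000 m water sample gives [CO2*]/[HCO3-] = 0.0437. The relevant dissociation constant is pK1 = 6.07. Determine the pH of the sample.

From K1 = [H⁺][HCO3-]/[CO2*]:  pH = pK1 − log₁₀([CO2*]/[HCO3-])
log₁₀(0.0437) = -1.360
pH = 6.07 − (-1.360) = 7.43

pH = 7.43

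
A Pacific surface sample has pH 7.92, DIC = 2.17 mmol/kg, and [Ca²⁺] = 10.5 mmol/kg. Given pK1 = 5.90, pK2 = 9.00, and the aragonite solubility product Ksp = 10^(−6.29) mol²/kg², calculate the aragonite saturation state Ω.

Ω = 3.38

α₂ = 1 / (1 + [H⁺]/K2 + [H⁺]²/(K1K2)) = 1 / (1 + 10^+1.08 + 10^-0.94)
   = 1 / (1 + 12.023 + 0.11482) = 1/13.137 = 0.07612
[CO3²⁻] = α₂ × DIC = 0.07612 × 2.17 = 0.1652 mmol/kg
Ksp = 10^(−6.29) = 5.129×10^-7
Ω = [Ca²⁺][CO3²⁻]/Ksp = (10.5×10^-3)(1.652×10^-4) / 5.129×10^-7 = 3.38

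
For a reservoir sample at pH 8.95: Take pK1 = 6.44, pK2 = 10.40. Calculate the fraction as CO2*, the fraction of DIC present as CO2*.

α₀ = 0.00298

α₀ = 1 / (1 + K1/[H⁺] + K1K2/[H⁺]²) = 1 / (1 + 10^+2.51 + 10^+1.06)
   = 1 / (1 + 323.59 + 11.482) = 1/336.08 = 0.002976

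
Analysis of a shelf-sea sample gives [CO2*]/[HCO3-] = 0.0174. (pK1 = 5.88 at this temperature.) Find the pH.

pH = 7.64

From K1 = [H⁺][HCO3-]/[CO2*]:  pH = pK1 − log₁₀([CO2*]/[HCO3-])
log₁₀(0.0174) = -1.759
pH = 5.88 − (-1.759) = 7.64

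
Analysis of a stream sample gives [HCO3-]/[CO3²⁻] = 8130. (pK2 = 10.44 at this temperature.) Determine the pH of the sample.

pH = 6.53

From K2 = [H⁺][CO3²⁻]/[HCO3-]:  pH = pK2 − log₁₀([HCO3-]/[CO3²⁻])
log₁₀(8130) = +3.910
pH = 10.44 − (+3.910) = 6.53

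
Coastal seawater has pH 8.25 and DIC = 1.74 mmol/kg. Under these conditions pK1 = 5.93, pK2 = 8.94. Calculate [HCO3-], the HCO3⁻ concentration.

α₁ = 1 / (1 + [H⁺]/K1 + K2/[H⁺]) = 1 / (1 + 10^-2.32 + 10^-0.69)
   = 1 / (1 + 0.0047863 + 0.20417) = 1/1.2090 = 0.8272
[HCO3⁻] = α₁ × DIC = 0.8272 × 1.74 = 1.44 mmol/kg

[HCO3⁻] = 1.44 mmol/kg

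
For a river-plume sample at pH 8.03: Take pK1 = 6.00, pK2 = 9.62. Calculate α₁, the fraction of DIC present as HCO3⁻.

α₁ = 1 / (1 + [H⁺]/K1 + K2/[H⁺]) = 1 / (1 + 10^-2.03 + 10^-1.59)
   = 1 / (1 + 0.0093325 + 0.025704) = 1/1.0350 = 0.9661

α₁ = 0.966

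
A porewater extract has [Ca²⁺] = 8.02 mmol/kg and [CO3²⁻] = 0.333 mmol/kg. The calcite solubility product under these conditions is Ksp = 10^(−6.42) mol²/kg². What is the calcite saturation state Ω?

Ω = 7.02

Ksp = 10^(−6.42) = 3.802×10^-7
Ω = [Ca²⁺][CO3²⁻]/Ksp = (8.02×10^-3)(0.333×10^-3) / 3.802×10^-7 = 7.02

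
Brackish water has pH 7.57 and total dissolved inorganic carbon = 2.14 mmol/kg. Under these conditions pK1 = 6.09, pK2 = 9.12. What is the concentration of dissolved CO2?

α₀ = 1 / (1 + K1/[H⁺] + K1K2/[H⁺]²) = 1 / (1 + 10^+1.48 + 10^-0.07)
   = 1 / (1 + 30.200 + 0.85114) = 1/32.051 = 0.03120
[CO2*] = α₀ × DIC = 0.03120 × 2.14 = 0.0668 mmol/kg

[CO2*] = 0.0668 mmol/kg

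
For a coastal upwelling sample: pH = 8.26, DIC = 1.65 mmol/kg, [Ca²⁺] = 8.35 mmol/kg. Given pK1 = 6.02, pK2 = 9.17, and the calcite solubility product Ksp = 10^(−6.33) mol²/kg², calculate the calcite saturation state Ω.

α₂ = 1 / (1 + [H⁺]/K2 + [H⁺]²/(K1K2)) = 1 / (1 + 10^+0.91 + 10^-1.33)
   = 1 / (1 + 8.1283 + 0.046774) = 1/9.1751 = 0.1090
[CO3²⁻] = α₂ × DIC = 0.1090 × 1.65 = 0.1798 mmol/kg
Ksp = 10^(−6.33) = 4.677×10^-7
Ω = [Ca²⁺][CO3²⁻]/Ksp = (8.35×10^-3)(1.798×10^-4) / 4.677×10^-7 = 3.21

Ω = 3.21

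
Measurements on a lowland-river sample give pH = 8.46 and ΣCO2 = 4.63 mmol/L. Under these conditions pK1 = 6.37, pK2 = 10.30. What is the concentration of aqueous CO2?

[CO2*] = 0.0368 mmol/L

α₀ = 1 / (1 + K1/[H⁺] + K1K2/[H⁺]²) = 1 / (1 + 10^+2.09 + 10^+0.25)
   = 1 / (1 + 123.03 + 1.7783) = 1/125.81 = 0.007949
[CO2*] = α₀ × DIC = 0.007949 × 4.63 = 0.0368 mmol/L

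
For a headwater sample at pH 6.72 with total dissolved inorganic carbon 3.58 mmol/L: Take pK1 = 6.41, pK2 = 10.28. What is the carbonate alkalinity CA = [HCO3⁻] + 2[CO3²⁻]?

CA = 2.40 mmol/L

CA = [HCO3⁻] + 2[CO3²⁻] = (α₁ + 2α₂)·DIC
At pH 6.72: [H⁺]/K1 = 10^-0.31 = 0.48978, K2/[H⁺] = 10^-3.56 = 0.00027542
α₁ = 1/(1 + 0.48978 + 0.00027542) = 1/1.4901 = 0.6711; α₂ = α₁·K2/[H⁺] = 0.0001848
α₁ + 2α₂ = 0.6715
CA = 0.6715 × 3.58 = 2.40 mmol/L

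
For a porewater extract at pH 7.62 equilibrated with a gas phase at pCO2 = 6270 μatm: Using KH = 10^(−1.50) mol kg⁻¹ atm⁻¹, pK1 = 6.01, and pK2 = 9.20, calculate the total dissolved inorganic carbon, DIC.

[CO2*] = KH · pCO2 = 10^(−1.50) × 6270×10^-6 = 1.983×10^-4 mol/kg
α₀ = 1/(1 + K1/[H⁺] + K1K2/[H⁺]²) = 1/(1 + 10^+1.61 + 10^+0.03) = 0.02336
DIC = [CO2*]/α₀ = 1.983×10^-4 / 0.02336 = 8.49 mmol/kg

DIC = 8.49 mmol/kg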